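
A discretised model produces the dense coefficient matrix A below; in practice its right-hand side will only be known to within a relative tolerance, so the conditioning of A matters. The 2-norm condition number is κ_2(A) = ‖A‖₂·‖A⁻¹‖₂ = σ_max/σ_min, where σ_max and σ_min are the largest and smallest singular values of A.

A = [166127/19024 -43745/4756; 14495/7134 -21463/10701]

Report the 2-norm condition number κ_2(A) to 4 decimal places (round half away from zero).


M = AᵀA = [5370989/66816 -4229225/50112; -4229225/50112 3330821/37584]. tr(M)=3504553/20736, det(M)=28561/20736
char-poly roots: 169 and 169/20736
so κ_2 = √(169 / (169/20736)) = 144.0000

144.0000


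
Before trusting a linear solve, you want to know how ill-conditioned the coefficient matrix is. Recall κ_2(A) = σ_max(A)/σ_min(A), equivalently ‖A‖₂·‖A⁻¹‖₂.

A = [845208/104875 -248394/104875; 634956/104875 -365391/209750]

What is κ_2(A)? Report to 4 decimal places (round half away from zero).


367.0625

AᵀA = [44701827408/439950625 -13037927994/439950625; -13037927994/439950625 15212355993/1759802500]; tr = 310431465/2815684, det = 63504/703921
solving λ² − 310431465/2815684·λ + 63504/703921 = 0 gives λ = 441/4, 576/703921
κ = σ_max/σ_min = (21/2)/(24/839) = 367.0625


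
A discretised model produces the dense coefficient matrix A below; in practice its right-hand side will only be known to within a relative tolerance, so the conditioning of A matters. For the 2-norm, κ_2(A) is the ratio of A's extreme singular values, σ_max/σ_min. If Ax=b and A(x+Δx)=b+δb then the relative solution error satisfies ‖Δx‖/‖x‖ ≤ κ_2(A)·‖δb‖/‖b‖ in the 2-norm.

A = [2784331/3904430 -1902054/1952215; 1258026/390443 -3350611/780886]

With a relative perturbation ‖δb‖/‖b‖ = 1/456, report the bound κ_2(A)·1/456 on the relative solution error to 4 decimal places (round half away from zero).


AᵀA = [98759929081/9068752900 -32919346152/2267188225; -32919346152/2267188225 175571736769/9068752900]; tr = 5486633317/181375058, det = 9150625/1451000464
solving λ² − 5486633317/181375058·λ + 9150625/1451000464 = 0 gives λ = 121/4, 75625/362750116
κ = σ_max/σ_min = (11/2)/(275/19046) = 380.9200
worst-case relative error ≤ 380.9200 × 1/456 = 0.8354

0.8354


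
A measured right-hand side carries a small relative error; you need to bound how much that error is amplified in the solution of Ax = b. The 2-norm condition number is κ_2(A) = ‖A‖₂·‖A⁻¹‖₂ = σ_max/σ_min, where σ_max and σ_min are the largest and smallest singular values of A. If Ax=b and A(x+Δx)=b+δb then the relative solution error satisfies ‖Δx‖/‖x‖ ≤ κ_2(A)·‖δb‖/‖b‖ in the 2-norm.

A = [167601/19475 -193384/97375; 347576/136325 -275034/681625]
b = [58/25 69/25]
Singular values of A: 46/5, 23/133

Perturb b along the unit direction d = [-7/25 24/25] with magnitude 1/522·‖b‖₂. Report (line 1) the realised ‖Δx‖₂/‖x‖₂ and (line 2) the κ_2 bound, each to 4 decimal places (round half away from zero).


0.0035
0.1019

σ_max = 46/5, σ_min = 23/133
κ_2(A) = (46/5) / (23/133) = 53.2000
κ_2(A)·‖δb‖/‖b‖ = 0.1019
solve Ax = b  →  x = [2.8568 11.2116]
‖b‖₂ = 3.6056 and ‖x‖₂ = 11.5698
Δx = A⁻¹·δb where δb = 1/522·3.6056·d; ‖Δx‖ = 0.0399
dividing the unrounded norms, ‖Δx‖/‖x‖ = 0.0035
realised/bound (from unrounded values) ≈ 0.0339


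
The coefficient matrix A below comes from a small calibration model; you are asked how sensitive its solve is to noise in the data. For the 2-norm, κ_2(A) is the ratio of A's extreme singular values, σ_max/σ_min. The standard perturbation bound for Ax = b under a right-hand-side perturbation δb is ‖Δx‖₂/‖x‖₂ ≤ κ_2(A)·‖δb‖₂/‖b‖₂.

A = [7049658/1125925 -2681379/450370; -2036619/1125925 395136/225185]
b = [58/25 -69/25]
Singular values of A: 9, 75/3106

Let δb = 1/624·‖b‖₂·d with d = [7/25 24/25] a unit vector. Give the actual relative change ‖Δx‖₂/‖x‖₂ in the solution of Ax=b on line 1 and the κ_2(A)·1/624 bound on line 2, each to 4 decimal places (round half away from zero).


largest singular value 9, smallest 75/3106
κ = σ_max/σ_min = 9/(75/3106) = 372.7200
bound on ‖Δx‖/‖x‖: κ·ε = 372.7200·1/624 = 0.5973
solve Ax = b  →  x = [-56.8805 -60.2078]
‖b‖₂ = 3.6056 and ‖x‖₂ = 82.8273
δb = ε·‖b‖·d = [0.0016 0.0055]; solving A·Δx = δb gives ‖Δx‖ = 0.2393
realised ‖Δx‖/‖x‖ = 0.0029
realised/bound (from unrounded values) ≈ 0.0048

0.0029
0.5973


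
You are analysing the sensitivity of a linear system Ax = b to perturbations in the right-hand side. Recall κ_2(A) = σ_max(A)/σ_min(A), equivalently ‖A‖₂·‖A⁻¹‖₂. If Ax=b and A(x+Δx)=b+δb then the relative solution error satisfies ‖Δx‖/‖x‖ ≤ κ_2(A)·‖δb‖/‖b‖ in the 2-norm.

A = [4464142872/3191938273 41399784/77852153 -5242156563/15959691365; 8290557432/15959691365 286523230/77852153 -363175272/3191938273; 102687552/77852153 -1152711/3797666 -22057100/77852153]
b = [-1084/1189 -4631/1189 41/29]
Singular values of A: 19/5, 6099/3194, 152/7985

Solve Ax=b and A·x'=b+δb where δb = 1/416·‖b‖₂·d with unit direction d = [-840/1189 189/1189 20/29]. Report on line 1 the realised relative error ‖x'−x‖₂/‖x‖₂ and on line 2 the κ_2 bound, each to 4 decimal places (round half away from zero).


0.0102
0.4799

largest singular value 19/5, smallest 152/7985
κ = σ_max/σ_min = (19/5)/(152/7985) = 199.6250
worst-case relative error ≤ 199.6250 × 1/416 = 0.4799
solve Ax = b  →  x = [11.8046 -1.1419 51.1902]
‖b‖₂ = 4.2426 and ‖x‖₂ = 52.5460
with δb = [-0.0072 0.0016 0.0070], A·Δx = δb → ‖Δx‖ = 0.5358
realised ‖Δx‖/‖x‖ = 0.0102
so the bound overstates the realised error by a factor of ≈ 47.0638 (computed from the unrounded values)


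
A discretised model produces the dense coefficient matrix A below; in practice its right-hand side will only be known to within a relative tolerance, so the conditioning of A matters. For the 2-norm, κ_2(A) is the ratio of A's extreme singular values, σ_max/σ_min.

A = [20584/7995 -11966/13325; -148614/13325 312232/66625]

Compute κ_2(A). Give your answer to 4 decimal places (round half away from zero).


75.0000

form AᵀA = [124549444/950625 -86474624/1584375; -86474624/1584375 60124004/2640625] with trace 21626344/140625 and determinant 14776336/3515625
λ_max, λ_min = (21626344/140625 ± √467366287246336/19775390625)/2 = 3844/25, 3844/140625
so κ_2 = √((3844/25) / (3844/140625)) = 75.0000


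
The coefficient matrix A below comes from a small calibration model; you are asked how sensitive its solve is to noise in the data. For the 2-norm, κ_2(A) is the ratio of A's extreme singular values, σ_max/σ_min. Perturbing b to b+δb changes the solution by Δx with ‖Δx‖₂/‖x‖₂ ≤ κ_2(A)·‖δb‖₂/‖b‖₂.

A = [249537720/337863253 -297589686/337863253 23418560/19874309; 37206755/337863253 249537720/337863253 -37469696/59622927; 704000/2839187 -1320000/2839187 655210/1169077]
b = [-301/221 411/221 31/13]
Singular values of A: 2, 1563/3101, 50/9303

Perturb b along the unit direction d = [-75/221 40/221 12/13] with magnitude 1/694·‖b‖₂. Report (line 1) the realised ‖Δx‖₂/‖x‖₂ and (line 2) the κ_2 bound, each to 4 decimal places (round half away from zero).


largest singular value 2, smallest 50/9303
κ_2(A) = 2 / (50/9303) = 372.1200
worst-case relative error ≤ 372.1200 × 1/694 = 0.5362
solve Ax = b  →  x = [-188.6231 357.8844 384.5897]
‖b‖ = 3.3166, ‖x‖ = 558.1837
re-solving with b+δb shifts x by Δx of norm 0.8892
dividing the unrounded norms, ‖Δx‖/‖x‖ = 0.0016
realised/bound (from unrounded values) ≈ 0.0030

0.0016
0.5362


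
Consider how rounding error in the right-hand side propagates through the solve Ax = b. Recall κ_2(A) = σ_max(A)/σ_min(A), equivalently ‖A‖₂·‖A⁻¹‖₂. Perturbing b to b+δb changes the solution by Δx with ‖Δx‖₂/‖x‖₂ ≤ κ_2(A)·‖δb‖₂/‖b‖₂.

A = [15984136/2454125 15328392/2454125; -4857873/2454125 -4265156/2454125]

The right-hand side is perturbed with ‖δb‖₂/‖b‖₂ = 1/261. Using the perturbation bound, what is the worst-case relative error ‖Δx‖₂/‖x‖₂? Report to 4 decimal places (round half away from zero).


M = AᵀA = [446546454001/9636367225 17006764068/385454689; 17006764068/385454689 405041851216/9636367225]. tr(M)=1012590137/11458225, det(M)=312299584/286455625
λ_max, λ_min = (1012590137/11458225 ± √40990649669021529/5251636806025)/2 = 2209/25, 141376/11458225
σ_max=√(2209/25)=(47/5), σ_min=√(141376/11458225)=(376/3385) → κ = 84.6250
worst-case relative error ≤ 84.6250 × 1/261 = 0.3242

0.3242


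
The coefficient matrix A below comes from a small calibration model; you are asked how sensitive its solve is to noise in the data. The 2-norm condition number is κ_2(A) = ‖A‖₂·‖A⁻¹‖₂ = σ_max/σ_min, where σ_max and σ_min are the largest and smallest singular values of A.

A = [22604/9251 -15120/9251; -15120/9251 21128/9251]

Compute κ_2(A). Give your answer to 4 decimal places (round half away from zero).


5.5000

form AᵀA = [879376/101761 -786240/101761; -786240/101761 802624/101761] with trace 2000/121 and determinant 1024/121
eigenvalues of AᵀA: λ = (tr ± √(tr²−4·det))/2 = 16, 64/121
so κ_2 = √(16 / (64/121)) = 5.5000


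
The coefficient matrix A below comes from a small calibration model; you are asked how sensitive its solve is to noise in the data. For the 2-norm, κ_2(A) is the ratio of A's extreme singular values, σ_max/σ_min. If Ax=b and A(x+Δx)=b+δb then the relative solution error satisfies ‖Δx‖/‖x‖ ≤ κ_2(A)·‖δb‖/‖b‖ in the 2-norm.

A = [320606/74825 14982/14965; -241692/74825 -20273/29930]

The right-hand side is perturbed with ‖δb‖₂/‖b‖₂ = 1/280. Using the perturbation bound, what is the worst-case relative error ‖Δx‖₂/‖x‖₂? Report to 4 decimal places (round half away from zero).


0.3259

AᵀA = [157271444/5462225 7076322/1092445; 7076322/1092445 1276913/873956]; tr = 16122161/532900, det = 14641/133225
eigenvalues of AᵀA: λ = (tr ± √(tr²−4·det))/2 = 121/4, 484/133225
so κ_2 = √((121/4) / (484/133225)) = 91.2500
κ_2(A)·‖δb‖/‖b‖ = 0.3259


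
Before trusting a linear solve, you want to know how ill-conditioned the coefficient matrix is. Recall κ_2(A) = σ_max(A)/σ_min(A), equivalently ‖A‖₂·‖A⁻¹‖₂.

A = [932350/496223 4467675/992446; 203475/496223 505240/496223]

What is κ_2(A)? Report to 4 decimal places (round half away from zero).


AᵀA = [541748125/146482609 1300132125/146482609; 1300132125/146482609 12481374025/585930436]; tr = 86676725/3467044, det = 15625/3467044
solving λ² − 86676725/3467044·λ + 15625/3467044 = 0 gives λ = 25, 625/3467044
so κ_2 = √(25 / (625/3467044)) = 372.4000

372.4000


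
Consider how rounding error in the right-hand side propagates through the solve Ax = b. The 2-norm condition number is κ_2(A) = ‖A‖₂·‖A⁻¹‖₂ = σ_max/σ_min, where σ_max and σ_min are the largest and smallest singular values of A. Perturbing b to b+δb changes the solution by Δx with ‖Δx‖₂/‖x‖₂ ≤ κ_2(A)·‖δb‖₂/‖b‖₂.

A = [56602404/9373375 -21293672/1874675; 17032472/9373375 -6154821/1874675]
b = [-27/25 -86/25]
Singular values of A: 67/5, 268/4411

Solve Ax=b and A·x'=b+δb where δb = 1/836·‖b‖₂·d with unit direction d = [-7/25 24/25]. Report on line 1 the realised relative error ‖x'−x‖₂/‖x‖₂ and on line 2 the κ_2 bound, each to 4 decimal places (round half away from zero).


σ_max = 67/5, σ_min = 268/4411
condition number: (67/5) ÷ (268/4411) = 220.5500
worst-case relative error ≤ 220.5500 × 1/836 = 0.2638
solve Ax = b  →  x = [-43.6381 -23.1045]
‖b‖₂ = 3.6056 and ‖x‖₂ = 49.3771
δb = ε·‖b‖·d = [-0.0012 0.0041]; solving A·Δx = δb gives ‖Δx‖ = 0.0710
realised ‖Δx‖/‖x‖ = 0.0014
tightness: 0.0014 against a bound of 0.2638 (unrounded ratio ≈ 0.0054)

0.0014
0.2638


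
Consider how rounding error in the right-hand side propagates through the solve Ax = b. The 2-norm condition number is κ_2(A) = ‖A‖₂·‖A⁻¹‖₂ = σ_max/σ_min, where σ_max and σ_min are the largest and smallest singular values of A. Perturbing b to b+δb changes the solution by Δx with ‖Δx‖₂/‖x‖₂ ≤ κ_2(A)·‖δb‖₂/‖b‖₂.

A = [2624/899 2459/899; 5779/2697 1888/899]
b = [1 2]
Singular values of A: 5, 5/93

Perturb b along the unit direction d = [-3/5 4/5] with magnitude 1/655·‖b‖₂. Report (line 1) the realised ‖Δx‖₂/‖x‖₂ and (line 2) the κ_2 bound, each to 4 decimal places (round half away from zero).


from the listed singular values, σ₁ = 5, σ_n = 5/93
condition number: 5 ÷ (5/93) = 93.0000
perturbation bound = 93.0000·1/655 = 0.1420
solve Ax = b  →  x = [-12.5379 13.7448]
2-norm of b is 2.2361; of x, 18.6043
with δb = [-0.0020 0.0027], A·Δx = δb → ‖Δx‖ = 0.0635
relative error = 0.0034
realised/bound (from unrounded values) ≈ 0.0240

0.0034
0.1420


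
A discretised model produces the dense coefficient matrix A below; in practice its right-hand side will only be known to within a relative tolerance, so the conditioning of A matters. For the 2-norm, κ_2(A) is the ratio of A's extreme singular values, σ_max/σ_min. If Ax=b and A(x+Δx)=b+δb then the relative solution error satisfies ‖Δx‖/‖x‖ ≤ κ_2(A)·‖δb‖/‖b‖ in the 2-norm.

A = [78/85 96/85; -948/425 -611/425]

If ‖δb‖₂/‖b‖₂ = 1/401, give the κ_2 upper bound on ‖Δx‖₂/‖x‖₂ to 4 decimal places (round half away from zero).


0.0187

form AᵀA = [3636/625 2652/625; 2652/625 2089/625] with trace 229/25 and determinant 36/25
char-poly roots: 9 and 4/25
κ_2(A) = √(λ_max/λ_min) = √(9 / (4/25)) = 7.5000
worst-case relative error ≤ 7.5000 × 1/401 = 0.0187


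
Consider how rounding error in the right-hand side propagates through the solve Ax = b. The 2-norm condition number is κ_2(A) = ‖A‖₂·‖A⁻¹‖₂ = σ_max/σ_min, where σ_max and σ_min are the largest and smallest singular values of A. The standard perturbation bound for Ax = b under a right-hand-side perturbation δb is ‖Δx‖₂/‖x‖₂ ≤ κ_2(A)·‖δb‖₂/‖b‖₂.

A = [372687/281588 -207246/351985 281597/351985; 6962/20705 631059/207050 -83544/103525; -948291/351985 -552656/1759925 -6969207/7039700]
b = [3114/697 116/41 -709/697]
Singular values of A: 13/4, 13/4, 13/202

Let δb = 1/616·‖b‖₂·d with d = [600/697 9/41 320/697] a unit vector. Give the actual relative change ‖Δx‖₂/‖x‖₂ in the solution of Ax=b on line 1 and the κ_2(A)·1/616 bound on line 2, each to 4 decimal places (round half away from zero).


0.0022
0.0820

largest singular value 13/4, smallest 13/202
κ_2(A) = (13/4) / (13/202) = 50.5000
bound on ‖Δx‖/‖x‖: κ·ε = 50.5000·1/616 = 0.0820
solve Ax = b  →  x = [-22.0308 17.9938 55.2738]
‖b‖ = 5.3852, ‖x‖ = 62.1637
δb = ε·‖b‖·d = [0.0075 0.0019 0.0040]; solving A·Δx = δb gives ‖Δx‖ = 0.1358
dividing the unrounded norms, ‖Δx‖/‖x‖ = 0.0022
so the bound overstates the realised error by a factor of ≈ 37.5164 (computed from the unrounded values)


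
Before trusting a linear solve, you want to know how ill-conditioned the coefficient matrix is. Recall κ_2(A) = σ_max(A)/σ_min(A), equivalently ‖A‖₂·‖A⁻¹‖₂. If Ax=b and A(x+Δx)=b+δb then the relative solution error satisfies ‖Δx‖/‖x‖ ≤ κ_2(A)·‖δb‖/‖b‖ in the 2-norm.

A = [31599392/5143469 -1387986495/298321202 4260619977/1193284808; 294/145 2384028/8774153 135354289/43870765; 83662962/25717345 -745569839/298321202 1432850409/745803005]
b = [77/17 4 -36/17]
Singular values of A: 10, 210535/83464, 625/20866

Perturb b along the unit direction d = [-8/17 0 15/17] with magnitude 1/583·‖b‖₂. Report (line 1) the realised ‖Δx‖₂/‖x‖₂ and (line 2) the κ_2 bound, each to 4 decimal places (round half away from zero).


0.0027
0.5727

σ_max = 10, σ_min = 625/20866
κ = σ_max/σ_min = 10/(625/20866) = 333.8560
κ_2(A)·‖δb‖/‖b‖ = 0.5727
solve Ax = b  →  x = [92.3879 70.6468 -65.6403]
‖b‖ = 6.4031, ‖x‖ = 133.5483
Δx = A⁻¹·δb where δb = 1/583·6.4031·d; ‖Δx‖ = 0.3667
realised ‖Δx‖/‖x‖ = 0.0027
tightness: 0.0027 against a bound of 0.5727 (unrounded ratio ≈ 0.0048)


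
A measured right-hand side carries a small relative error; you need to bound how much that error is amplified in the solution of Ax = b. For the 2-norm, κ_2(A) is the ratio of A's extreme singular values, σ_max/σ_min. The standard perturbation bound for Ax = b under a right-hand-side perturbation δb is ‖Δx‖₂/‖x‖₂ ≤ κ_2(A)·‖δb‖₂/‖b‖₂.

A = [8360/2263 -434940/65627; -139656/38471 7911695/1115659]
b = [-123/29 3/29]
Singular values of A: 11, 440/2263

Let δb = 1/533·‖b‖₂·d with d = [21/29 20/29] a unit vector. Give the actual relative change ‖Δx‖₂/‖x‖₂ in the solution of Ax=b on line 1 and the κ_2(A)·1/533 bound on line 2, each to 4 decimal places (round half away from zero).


σ_max = 11, σ_min = 440/2263
κ = σ_max/σ_min = 11/(440/2263) = 56.5750
κ_2(A)·‖δb‖/‖b‖ = 0.1061
solve Ax = b  →  x = [-13.7426 -7.0203]
‖b‖₂ = 4.2426 and ‖x‖₂ = 15.4320
re-solving with b+δb shifts x by Δx of norm 0.0409
relative error = 0.0027
tightness: 0.0027 against a bound of 0.1061 (unrounded ratio ≈ 0.0250)

0.0027
0.1061


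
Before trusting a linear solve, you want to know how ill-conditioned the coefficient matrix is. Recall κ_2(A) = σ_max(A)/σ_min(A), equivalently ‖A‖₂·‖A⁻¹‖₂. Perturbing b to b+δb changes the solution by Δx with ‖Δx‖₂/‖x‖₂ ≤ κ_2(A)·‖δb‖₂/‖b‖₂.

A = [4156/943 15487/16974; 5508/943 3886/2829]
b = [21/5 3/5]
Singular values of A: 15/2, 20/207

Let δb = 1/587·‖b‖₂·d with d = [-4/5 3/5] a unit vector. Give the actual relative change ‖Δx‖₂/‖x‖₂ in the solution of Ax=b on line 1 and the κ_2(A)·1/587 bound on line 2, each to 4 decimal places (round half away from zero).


σ_max = 15/2, σ_min = 20/207
condition number: (15/2) ÷ (20/207) = 77.6250
κ_2(A)·‖δb‖/‖b‖ = 0.1322
solve Ax = b  →  x = [7.2061 -30.2049]
‖b‖ = 4.2426, ‖x‖ = 31.0526
δb = ε·‖b‖·d = [-0.0058 0.0043]; solving A·Δx = δb gives ‖Δx‖ = 0.0748
relative error = 0.0024
tightness: 0.0024 against a bound of 0.1322 (unrounded ratio ≈ 0.0182)

0.0024
0.1322


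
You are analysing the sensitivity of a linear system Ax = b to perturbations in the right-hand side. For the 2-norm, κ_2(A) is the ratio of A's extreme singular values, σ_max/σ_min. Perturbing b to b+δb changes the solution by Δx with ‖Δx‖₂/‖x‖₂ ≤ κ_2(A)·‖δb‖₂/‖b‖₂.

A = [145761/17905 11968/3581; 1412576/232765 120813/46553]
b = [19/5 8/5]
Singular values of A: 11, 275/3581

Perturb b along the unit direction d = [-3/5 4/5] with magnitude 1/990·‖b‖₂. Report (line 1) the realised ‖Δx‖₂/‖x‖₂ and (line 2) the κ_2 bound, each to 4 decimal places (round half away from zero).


largest singular value 11, smallest 275/3581
κ_2(A) = 11 / (275/3581) = 143.2400
worst-case relative error ≤ 143.2400 × 1/990 = 0.1447
solve Ax = b  →  x = [5.3441 -11.8803]
2-norm of b is 4.1231; of x, 13.0269
Δx = A⁻¹·δb where δb = 1/990·4.1231·d; ‖Δx‖ = 0.0542
relative error = 0.0042
so the bound overstates the realised error by a factor of ≈ 34.7543 (computed from the unrounded values)

0.0042
0.1447


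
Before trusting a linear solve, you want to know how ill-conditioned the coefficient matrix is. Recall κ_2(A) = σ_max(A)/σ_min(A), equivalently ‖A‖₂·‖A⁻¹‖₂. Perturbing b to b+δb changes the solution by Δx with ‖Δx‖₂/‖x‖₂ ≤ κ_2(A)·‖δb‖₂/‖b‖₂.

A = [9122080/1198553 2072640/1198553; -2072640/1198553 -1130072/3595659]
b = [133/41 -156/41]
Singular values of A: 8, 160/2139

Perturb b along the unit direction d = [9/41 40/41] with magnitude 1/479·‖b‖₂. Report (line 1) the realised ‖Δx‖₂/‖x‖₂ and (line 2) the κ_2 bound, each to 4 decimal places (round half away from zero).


0.0035
0.2233

from the listed singular values, σ₁ = 8, σ_n = 160/2139
condition number: 8 ÷ (160/2139) = 106.9500
worst-case relative error ≤ 106.9500 × 1/479 = 0.2233
solve Ax = b  →  x = [9.2916 -39.0183]
2-norm of b is 5.0000; of x, 40.1094
re-solving with b+δb shifts x by Δx of norm 0.1395
dividing the unrounded norms, ‖Δx‖/‖x‖ = 0.0035
realised/bound (from unrounded values) ≈ 0.0156


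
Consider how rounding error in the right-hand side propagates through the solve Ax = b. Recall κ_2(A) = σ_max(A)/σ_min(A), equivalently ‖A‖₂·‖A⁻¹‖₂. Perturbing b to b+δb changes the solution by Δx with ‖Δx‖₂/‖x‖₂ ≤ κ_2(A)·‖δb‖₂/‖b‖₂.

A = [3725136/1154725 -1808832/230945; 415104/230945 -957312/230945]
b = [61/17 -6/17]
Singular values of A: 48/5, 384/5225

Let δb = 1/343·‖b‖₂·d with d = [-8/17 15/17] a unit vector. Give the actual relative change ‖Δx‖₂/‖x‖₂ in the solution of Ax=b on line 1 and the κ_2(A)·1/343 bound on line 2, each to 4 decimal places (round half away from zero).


from the listed singular values, σ₁ = 48/5, σ_n = 384/5225
condition number: (48/5) ÷ (384/5225) = 130.6250
worst-case relative error ≤ 130.6250 × 1/343 = 0.3808
solve Ax = b  →  x = [-25.0000 -10.7552]
2-norm of b is 3.6056; of x, 27.2153
re-solving with b+δb shifts x by Δx of norm 0.1430
realised ‖Δx‖/‖x‖ = 0.0053
so the bound overstates the realised error by a factor of ≈ 72.4625 (computed from the unrounded values)

0.0053
0.3808


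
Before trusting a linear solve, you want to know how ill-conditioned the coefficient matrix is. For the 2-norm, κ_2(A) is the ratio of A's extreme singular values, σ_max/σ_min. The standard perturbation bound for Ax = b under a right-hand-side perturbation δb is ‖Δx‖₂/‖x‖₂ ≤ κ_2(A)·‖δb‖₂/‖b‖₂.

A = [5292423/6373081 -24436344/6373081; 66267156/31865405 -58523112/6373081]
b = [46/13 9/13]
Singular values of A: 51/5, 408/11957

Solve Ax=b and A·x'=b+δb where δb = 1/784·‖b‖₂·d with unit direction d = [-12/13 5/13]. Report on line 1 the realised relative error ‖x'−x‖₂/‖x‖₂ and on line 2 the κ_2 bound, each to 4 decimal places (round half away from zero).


largest singular value 51/5, smallest 408/11957
condition number: (51/5) ÷ (408/11957) = 298.9250
worst-case relative error ≤ 298.9250 × 1/784 = 0.3813
solve Ax = b  →  x = [-85.7317 -19.4906]
‖b‖₂ = 3.6056 and ‖x‖₂ = 87.9193
with δb = [-0.0042 0.0018], A·Δx = δb → ‖Δx‖ = 0.1348
dividing the unrounded norms, ‖Δx‖/‖x‖ = 0.0015
tightness: 0.0015 against a bound of 0.3813 (unrounded ratio ≈ 0.0040)

0.0015
0.3813


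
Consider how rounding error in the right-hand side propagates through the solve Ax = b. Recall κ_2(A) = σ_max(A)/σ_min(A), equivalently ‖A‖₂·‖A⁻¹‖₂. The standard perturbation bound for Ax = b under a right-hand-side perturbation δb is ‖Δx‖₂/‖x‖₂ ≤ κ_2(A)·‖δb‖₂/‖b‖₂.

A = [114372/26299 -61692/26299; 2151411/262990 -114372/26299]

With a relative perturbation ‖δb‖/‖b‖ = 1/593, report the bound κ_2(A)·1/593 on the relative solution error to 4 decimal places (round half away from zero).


0.6714

AᵀA = [20542092489/239320900 -547784694/11966045; -547784694/11966045 58432032/2393209]; tr = 91298601/828100, det = 324/4225
λ_max, λ_min = (91298601/828100 ± √8335224193907601/685749610000)/2 = 441/4, 144/207025
σ_max=√(441/4)=(21/2), σ_min=√(144/207025)=(12/455) → κ = 398.1250
perturbation bound = 398.1250·1/593 = 0.6714


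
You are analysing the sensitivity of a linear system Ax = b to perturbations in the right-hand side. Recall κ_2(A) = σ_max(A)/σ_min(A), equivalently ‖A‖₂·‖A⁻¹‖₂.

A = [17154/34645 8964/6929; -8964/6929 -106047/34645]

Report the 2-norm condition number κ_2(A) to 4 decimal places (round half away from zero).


form AᵀA = [13627764/7102225 6534756/1420445; 6534756/1420445 78430761/7102225] with trace 21789/1681 and determinant 26244/1050625
char-poly roots: 324/25 and 81/42025
σ_max=√(324/25)=(18/5), σ_min=√(81/42025)=(9/205) → κ = 82.0000

82.0000


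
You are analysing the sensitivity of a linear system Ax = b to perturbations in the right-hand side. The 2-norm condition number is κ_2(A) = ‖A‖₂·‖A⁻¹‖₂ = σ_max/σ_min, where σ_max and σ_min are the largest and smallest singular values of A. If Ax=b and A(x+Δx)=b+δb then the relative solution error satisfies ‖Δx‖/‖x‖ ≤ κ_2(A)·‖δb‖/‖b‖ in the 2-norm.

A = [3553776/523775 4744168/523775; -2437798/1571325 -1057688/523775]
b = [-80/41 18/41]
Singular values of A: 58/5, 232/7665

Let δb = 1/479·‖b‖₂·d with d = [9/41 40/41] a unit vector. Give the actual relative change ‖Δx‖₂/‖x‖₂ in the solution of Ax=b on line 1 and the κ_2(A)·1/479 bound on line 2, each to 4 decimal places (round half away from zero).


σ_max = 58/5, σ_min = 232/7665
condition number: (58/5) ÷ (232/7665) = 383.2500
κ_2(A)·‖δb‖/‖b‖ = 0.8001
solve Ax = b  →  x = [-0.1034 -0.1379]
‖b‖₂ = 2.0000 and ‖x‖₂ = 0.1724
with δb = [0.0009 0.0041], A·Δx = δb → ‖Δx‖ = 0.1379
relative error = 0.8001
tightness: 0.8001 against a bound of 0.8001; the bound is attained (ratio 1)

0.8001
0.8001


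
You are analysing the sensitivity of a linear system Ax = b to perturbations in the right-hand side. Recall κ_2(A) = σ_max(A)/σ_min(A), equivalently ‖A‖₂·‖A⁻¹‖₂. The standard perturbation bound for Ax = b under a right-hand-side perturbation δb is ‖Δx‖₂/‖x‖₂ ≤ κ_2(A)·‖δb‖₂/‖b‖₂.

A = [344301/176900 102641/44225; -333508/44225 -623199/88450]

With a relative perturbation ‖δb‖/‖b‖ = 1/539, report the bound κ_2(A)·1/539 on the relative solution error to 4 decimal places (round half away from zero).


0.0566

form AᵀA = [3037095289/50069776 721636965/12517444; 721636965/12517444 688828309/12517444] with trace 6887525/59536 and determinant 3418801/238144
λ_max, λ_min = (6887525/59536 ± √47234458889289/3544535296)/2 = 1849/16, 1849/14884
κ_2(A) = √(λ_max/λ_min) = √((1849/16) / (1849/14884)) = 30.5000
bound on ‖Δx‖/‖x‖: κ·ε = 30.5000·1/539 = 0.0566


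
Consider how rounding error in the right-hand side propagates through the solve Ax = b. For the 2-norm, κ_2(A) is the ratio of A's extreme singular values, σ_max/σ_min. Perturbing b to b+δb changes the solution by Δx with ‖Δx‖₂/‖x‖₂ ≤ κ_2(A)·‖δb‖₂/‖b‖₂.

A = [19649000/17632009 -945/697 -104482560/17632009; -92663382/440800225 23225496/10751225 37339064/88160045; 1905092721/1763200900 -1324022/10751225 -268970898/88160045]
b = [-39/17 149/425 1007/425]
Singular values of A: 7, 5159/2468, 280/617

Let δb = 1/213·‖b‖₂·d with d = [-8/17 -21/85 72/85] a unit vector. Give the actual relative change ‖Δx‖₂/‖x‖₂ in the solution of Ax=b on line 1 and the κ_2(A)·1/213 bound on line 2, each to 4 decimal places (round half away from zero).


0.0052
0.0724

from the listed singular values, σ₁ = 7, σ_n = 280/617
κ = σ_max/σ_min = 7/(280/617) = 15.4250
worst-case relative error ≤ 15.4250 × 1/213 = 0.0724
solve Ax = b  →  x = [6.4419 0.4981 1.4847]
2-norm of b is 3.3166; of x, 6.6295
δb = ε·‖b‖·d = [-0.0073 -0.0038 0.0132]; solving A·Δx = δb gives ‖Δx‖ = 0.0343
dividing the unrounded norms, ‖Δx‖/‖x‖ = 0.0052
so the bound overstates the realised error by a factor of ≈ 13.9922 (computed from the unrounded values)


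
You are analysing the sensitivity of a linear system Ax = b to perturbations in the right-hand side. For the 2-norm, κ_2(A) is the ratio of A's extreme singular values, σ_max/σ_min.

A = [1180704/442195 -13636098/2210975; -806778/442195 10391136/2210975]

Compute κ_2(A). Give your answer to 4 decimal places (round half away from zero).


AᵀA = [81798107076/7821456721 -979341414912/39107283605; -979341414912/39107283605 11756755041444/195536418025]; tr = 81666909576/1157020225, det = 77792400/46280809
char-poly roots: 1764/25 and 1102500/46280809
so κ_2 = √((1764/25) / (1102500/46280809)) = 54.4240

54.4240


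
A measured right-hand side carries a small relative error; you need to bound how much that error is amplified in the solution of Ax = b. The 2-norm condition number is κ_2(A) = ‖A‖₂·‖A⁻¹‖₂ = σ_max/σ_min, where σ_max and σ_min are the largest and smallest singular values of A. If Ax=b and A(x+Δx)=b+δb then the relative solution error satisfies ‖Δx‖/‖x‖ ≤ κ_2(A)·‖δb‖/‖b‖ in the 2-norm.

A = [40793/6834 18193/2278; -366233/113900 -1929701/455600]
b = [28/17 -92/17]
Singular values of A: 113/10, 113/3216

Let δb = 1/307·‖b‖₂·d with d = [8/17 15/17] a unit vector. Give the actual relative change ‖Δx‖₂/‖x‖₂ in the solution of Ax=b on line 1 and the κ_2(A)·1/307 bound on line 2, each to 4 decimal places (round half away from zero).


from the listed singular values, σ₁ = 113/10, σ_n = 113/3216
condition number: (113/10) ÷ (113/3216) = 321.6000
perturbation bound = 321.6000·1/307 = 1.0476
solve Ax = b  →  x = [91.2850 -68.0212]
2-norm of b is 5.6569; of x, 113.8413
re-solving with b+δb shifts x by Δx of norm 0.5244
relative error = 0.0046
so the bound overstates the realised error by a factor of ≈ 227.4066 (computed from the unrounded values)

0.0046
1.0476


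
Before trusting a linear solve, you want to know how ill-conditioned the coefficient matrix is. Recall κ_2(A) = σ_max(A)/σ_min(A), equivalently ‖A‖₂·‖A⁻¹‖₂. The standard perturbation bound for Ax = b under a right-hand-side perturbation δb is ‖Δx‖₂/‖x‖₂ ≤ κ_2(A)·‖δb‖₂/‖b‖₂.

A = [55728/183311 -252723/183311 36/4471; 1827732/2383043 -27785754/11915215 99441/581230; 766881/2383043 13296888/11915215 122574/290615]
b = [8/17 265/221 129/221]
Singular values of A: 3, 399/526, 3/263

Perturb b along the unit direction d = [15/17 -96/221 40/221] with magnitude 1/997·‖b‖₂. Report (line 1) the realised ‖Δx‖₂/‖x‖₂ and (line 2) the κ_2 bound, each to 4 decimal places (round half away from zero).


from the listed singular values, σ₁ = 3, σ_n = 3/263
κ_2(A) = 3 / (3/263) = 263.0000
worst-case relative error ≤ 263.0000 × 1/997 = 0.2638
solve Ax = b  →  x = [1.1021 -0.0937 0.7910]
‖b‖₂ = 1.4142 and ‖x‖₂ = 1.3598
with δb = [0.0013 -0.0006 0.0003], A·Δx = δb → ‖Δx‖ = 0.1244
relative error = 0.0915
realised/bound (from unrounded values) ≈ 0.3467

0.0915
0.2638


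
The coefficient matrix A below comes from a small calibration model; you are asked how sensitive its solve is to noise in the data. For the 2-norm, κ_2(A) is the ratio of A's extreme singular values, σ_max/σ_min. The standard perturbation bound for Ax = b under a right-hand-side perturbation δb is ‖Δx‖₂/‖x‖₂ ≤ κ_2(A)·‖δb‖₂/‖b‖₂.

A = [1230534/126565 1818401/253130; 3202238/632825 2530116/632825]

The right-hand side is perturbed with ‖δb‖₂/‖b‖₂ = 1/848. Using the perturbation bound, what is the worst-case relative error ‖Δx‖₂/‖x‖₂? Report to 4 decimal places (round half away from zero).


0.0878

form AᵀA = [166469468296/1385700625 124816909347/1385700625; 124816909347/1385700625 374638418041/5542802500] with trace 41620651649/221712100 and determinant 352275361/55428025
solving λ² − 41620651649/221712100·λ + 352275361/55428025 = 0 gives λ = 18769/100, 75076/2217121
κ = σ_max/σ_min = (137/10)/(274/1489) = 74.4500
worst-case relative error ≤ 74.4500 × 1/848 = 0.0878


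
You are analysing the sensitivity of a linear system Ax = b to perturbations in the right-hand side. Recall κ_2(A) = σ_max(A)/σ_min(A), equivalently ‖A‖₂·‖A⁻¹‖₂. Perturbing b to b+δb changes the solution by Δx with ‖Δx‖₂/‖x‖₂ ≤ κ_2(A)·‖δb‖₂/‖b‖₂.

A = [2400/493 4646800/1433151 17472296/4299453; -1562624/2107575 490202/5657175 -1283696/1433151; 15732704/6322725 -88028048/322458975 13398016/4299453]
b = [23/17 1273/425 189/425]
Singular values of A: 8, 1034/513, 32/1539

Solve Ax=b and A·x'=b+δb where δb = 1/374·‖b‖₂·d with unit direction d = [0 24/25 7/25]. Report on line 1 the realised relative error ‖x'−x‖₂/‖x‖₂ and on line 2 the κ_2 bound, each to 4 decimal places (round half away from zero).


0.0030
1.0287

largest singular value 8, smallest 32/1539
κ_2(A) = 8 / (32/1539) = 384.7500
bound on ‖Δx‖/‖x‖: κ·ε = 384.7500·1/374 = 1.0287
solve Ax = b  →  x = [-104.3933 47.3059 87.6443]
2-norm of b is 3.3166; of x, 144.2822
re-solving with b+δb shifts x by Δx of norm 0.4265
dividing the unrounded norms, ‖Δx‖/‖x‖ = 0.0030
tightness: 0.0030 against a bound of 1.0287 (unrounded ratio ≈ 0.0029)


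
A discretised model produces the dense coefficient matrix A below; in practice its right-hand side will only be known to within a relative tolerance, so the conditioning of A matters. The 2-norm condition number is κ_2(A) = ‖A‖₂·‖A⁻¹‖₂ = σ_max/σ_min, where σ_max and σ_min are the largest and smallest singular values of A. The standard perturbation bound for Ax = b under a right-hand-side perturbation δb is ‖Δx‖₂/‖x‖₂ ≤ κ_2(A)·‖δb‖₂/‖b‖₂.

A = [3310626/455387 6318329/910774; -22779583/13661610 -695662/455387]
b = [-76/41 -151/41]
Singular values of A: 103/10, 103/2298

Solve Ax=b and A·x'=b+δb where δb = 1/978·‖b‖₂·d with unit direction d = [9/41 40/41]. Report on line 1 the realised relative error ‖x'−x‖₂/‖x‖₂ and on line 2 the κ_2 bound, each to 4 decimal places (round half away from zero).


largest singular value 103/10, smallest 103/2298
κ = σ_max/σ_min = (103/10)/(103/2298) = 229.8000
worst-case relative error ≤ 229.8000 × 1/978 = 0.2350
solve Ax = b  →  x = [61.4764 -64.6910]
‖b‖₂ = 4.1231 and ‖x‖₂ = 89.2428
re-solving with b+δb shifts x by Δx of norm 0.0941
realised ‖Δx‖/‖x‖ = 0.0011
so the bound overstates the realised error by a factor of ≈ 222.9389 (computed from the unrounded values)

0.0011
0.2350


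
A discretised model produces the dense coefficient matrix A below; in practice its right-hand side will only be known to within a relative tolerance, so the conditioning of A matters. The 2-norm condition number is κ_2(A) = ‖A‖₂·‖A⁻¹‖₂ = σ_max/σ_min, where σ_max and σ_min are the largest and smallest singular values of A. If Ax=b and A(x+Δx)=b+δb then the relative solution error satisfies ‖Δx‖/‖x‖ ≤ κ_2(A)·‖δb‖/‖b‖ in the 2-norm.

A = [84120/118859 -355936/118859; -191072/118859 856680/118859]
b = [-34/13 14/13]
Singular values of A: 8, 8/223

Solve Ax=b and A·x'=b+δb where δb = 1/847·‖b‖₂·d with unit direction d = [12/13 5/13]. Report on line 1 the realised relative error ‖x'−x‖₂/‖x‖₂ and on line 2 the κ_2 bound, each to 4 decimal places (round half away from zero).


0.0017
0.2633

from the listed singular values, σ₁ = 8, σ_n = 8/223
κ_2(A) = 8 / (8/223) = 223.0000
worst-case relative error ≤ 223.0000 × 1/847 = 0.2633
solve Ax = b  →  x = [-54.4451 -11.9939]
‖b‖ = 2.8284, ‖x‖ = 55.7506
re-solving with b+δb shifts x by Δx of norm 0.0931
dividing the unrounded norms, ‖Δx‖/‖x‖ = 0.0017
realised/bound (from unrounded values) ≈ 0.0063


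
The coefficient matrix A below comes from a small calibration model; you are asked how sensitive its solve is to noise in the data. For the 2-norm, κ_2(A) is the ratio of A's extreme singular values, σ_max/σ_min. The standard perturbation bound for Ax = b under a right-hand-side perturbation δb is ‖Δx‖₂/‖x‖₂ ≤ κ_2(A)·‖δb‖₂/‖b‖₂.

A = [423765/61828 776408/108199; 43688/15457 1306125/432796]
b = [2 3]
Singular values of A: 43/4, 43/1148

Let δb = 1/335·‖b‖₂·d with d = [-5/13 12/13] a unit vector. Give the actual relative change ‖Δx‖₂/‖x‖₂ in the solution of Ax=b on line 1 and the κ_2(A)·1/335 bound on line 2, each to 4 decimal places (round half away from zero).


from the listed singular values, σ₁ = 43/4, σ_n = 43/1148
κ = σ_max/σ_min = (43/4)/(43/1148) = 287.0000
κ_2(A)·‖δb‖/‖b‖ = 0.8567
solve Ax = b  →  x = [-38.4731 37.0265]
2-norm of b is 3.6056; of x, 53.3961
Δx = A⁻¹·δb where δb = 1/335·3.6056·d; ‖Δx‖ = 0.2873
realised ‖Δx‖/‖x‖ = 0.0054
tightness: 0.0054 against a bound of 0.8567 (unrounded ratio ≈ 0.0063)

0.0054
0.8567


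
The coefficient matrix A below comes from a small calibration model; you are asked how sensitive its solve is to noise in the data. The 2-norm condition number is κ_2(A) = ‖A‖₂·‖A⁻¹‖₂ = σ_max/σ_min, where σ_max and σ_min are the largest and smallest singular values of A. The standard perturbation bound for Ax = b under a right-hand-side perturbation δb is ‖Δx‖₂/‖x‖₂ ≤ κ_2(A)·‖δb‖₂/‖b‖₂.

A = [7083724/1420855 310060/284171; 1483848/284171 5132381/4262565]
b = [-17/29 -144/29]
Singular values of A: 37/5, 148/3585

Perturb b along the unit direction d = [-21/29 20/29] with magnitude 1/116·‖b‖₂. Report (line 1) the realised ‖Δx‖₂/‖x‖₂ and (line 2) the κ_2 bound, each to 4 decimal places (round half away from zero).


largest singular value 37/5, smallest 148/3585
condition number: (37/5) ÷ (148/3585) = 179.2500
κ_2(A)·‖δb‖/‖b‖ = 1.5453
solve Ax = b  →  x = [15.4244 -71.0152]
‖b‖ = 5.0000, ‖x‖ = 72.6709
δb = ε·‖b‖·d = [-0.0312 0.0297]; solving A·Δx = δb gives ‖Δx‖ = 1.0441
dividing the unrounded norms, ‖Δx‖/‖x‖ = 0.0144
realised/bound (from unrounded values) ≈ 0.0093

0.0144
1.5453


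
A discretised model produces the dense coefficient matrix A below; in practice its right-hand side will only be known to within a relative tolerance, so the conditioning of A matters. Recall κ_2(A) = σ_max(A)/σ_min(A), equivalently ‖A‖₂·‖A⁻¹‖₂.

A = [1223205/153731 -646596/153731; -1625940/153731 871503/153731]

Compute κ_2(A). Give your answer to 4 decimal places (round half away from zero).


361.7200

AᵀA = [4139911355625/23633220361 -2207931048000/23633220361; -2207931048000/23633220361 1177603866225/23633220361]; tr = 18399706650/81775849, det = 31640625/81775849
eigenvalues of AᵀA: λ = (tr ± √(tr²−4·det))/2 = 225, 140625/81775849
so κ_2 = √(225 / (140625/81775849)) = 361.7200


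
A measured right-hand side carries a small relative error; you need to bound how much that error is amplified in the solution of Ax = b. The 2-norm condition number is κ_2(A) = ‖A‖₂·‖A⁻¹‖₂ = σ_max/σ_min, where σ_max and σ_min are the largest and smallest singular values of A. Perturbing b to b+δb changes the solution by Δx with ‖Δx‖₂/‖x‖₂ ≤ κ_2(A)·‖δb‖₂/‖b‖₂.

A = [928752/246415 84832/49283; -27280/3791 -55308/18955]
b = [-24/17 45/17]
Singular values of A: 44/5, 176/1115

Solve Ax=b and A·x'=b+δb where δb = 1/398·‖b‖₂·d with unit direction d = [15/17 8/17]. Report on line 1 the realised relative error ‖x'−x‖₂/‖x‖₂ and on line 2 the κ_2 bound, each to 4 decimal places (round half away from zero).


σ_max = 44/5, σ_min = 176/1115
κ = σ_max/σ_min = (44/5)/(176/1115) = 55.7500
worst-case relative error ≤ 55.7500 × 1/398 = 0.1401
solve Ax = b  →  x = [-0.3147 -0.1311]
‖b‖ = 3.0000, ‖x‖ = 0.3409
re-solving with b+δb shifts x by Δx of norm 0.0478
relative error = 0.1401
tightness: 0.1401 against a bound of 0.1401; the bound is attained (ratio 1)

0.1401
0.1401
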